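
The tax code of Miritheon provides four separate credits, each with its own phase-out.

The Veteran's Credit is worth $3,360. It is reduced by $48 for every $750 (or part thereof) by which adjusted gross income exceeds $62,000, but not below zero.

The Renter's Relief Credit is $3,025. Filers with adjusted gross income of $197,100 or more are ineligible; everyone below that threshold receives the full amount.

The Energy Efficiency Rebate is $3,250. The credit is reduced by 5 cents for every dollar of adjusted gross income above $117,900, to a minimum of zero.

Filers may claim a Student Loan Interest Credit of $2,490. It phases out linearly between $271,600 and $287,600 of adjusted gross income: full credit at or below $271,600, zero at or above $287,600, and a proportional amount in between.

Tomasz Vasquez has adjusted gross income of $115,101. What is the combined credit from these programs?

$8,765

Veteran's Credit: income exceeds $62,000 by $53,101 → 71 increments × $48 = $3,408 ≥ base, so the credit is $0.
Renter's Relief Credit: $115,101 is below the $197,100 cutoff, so the full $3,025 applies.
Energy Efficiency Rebate: $115,101 is at or below the $117,900 threshold, so the full $3,250 applies.
Student Loan Interest Credit: $115,101 is at or below the $271,600 threshold, so the full $2,490 applies.
Total: $0 + $3,025 + $3,250 + $2,490 = $8,765.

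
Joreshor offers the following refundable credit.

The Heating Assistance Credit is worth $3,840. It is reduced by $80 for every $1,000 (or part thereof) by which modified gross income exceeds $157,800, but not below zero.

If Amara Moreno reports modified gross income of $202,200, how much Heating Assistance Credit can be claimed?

$240

Heating Assistance Credit: income exceeds $157,800 by $44,400, which is 45 full-or-partial $1,000 increments; reduction = 45 × $80 = $3,600, leaving $240.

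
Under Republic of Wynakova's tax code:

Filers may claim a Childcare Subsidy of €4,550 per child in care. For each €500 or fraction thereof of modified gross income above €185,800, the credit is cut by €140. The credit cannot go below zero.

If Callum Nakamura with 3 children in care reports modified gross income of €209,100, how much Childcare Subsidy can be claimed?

€7,070

Childcare Subsidy: base = 3 × €4,550 = €13,650. income exceeds €185,800 by €23,300, which is 47 full-or-partial €500 increments; reduction = 47 × €140 = €6,580, leaving €7,070.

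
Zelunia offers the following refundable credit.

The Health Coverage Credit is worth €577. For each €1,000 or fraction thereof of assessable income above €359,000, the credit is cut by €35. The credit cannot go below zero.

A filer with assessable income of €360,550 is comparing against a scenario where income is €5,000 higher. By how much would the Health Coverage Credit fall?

At €360,550 — income exceeds €359,000 by €1,550, which is 2 full-or-partial €1,000 increments; reduction = 2 × €35 = €70, leaving €507.
At €365,550 — income exceeds €359,000 by €6,550, which is 7 full-or-partial €1,000 increments; reduction = 7 × €35 = €245, leaving €332.
Lost: €507 − €332 = €175.

€175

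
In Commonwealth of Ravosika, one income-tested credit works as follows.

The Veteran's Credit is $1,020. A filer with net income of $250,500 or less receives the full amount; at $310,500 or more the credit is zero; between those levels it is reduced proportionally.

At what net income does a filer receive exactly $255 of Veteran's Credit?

$255 is 255/1,020 of the full $1,020, so 765/1,020 of the $60,000 range has been used: income = $250,500 + $60,000 × 765/1,020 = $295,500.

$295,500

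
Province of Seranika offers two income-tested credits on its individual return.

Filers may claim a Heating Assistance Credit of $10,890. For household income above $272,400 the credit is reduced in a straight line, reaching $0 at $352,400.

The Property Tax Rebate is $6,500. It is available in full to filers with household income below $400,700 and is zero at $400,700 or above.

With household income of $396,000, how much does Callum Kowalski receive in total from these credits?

Heating Assistance Credit: $396,000 is at or above $352,400, so the credit is $0.
Property Tax Rebate: $396,000 is below the $400,700 cutoff, so the full $6,500 applies.
Total: $0 + $6,500 = $6,500.

$6,500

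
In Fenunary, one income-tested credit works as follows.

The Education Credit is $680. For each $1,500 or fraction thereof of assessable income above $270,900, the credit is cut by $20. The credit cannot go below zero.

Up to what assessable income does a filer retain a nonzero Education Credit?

After 33 increments the reduction is 33 × $20 = $660, leaving $20; one more increment wipes it out. Increment 33 ends at excess 33 × $1,500 = $49,500, so the highest qualifying income is $270,900 + $49,500 = $320,400.

$320,400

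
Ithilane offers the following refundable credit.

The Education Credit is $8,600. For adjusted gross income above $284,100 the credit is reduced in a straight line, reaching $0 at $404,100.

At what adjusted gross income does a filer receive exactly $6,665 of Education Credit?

$311,100

$6,665 is 6,665/8,600 of the full $8,600, so 1,935/8,600 of the $120,000 range has been used: income = $284,100 + $120,000 × 1,935/8,600 = $311,100.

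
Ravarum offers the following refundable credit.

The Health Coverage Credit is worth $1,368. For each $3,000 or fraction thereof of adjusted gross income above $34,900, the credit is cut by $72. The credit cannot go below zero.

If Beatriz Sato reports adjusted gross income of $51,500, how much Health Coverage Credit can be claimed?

Health Coverage Credit: income exceeds $34,900 by $16,600, which is 6 full-or-partial $3,000 increments; reduction = 6 × $72 = $432, leaving $936.

$936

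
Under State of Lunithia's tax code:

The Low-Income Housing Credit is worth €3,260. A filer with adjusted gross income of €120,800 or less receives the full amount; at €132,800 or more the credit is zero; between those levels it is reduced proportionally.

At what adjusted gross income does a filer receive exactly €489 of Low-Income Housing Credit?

€131,000

€489 is 489/3,260 of the full €3,260, so 2,771/3,260 of the €12,000 range has been used: income = €120,800 + €12,000 × 2,771/3,260 = €131,000.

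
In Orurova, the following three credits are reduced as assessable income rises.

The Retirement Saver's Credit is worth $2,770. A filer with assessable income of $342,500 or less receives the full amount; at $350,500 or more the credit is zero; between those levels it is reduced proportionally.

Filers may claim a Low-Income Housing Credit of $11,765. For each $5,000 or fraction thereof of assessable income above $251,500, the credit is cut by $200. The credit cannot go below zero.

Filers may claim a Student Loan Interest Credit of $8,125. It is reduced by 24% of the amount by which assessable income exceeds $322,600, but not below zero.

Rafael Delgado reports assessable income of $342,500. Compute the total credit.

$14,084

Retirement Saver's Credit: $342,500 is at or below the $342,500 threshold, so the full $2,770 applies.
Low-Income Housing Credit: income exceeds $251,500 by $91,000, which is 19 full-or-partial $5,000 increments; reduction = 19 × $200 = $3,800, leaving $7,965.
Student Loan Interest Credit: 24% of the $19,900 excess over $322,600 is $4,776; credit = $8,125 − $4,776 = $3,349.
Total: $2,770 + $7,965 + $3,349 = $14,084.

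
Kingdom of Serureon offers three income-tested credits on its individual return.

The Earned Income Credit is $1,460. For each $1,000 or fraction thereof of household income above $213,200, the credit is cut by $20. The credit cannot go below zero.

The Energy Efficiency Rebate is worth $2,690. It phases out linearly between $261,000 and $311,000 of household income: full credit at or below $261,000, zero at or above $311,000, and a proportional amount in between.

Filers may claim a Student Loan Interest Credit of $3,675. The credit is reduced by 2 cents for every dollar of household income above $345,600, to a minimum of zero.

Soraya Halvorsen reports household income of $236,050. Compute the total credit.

$7,365

Earned Income Credit: income exceeds $213,200 by $22,850, which is 23 full-or-partial $1,000 increments; reduction = 23 × $20 = $460, leaving $1,000.
Energy Efficiency Rebate: $236,050 is at or below the $261,000 threshold, so the full $2,690 applies.
Student Loan Interest Credit: $236,050 is at or below the $345,600 threshold, so the full $3,675 applies.
Total: $1,000 + $2,690 + $3,675 = $7,365.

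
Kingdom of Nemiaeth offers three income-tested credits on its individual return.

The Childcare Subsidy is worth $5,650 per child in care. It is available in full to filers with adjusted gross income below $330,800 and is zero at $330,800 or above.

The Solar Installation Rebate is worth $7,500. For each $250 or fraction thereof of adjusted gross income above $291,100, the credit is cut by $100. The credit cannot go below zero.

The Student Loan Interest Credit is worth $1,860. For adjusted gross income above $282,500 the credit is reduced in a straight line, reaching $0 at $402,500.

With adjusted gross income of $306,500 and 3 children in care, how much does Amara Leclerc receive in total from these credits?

$19,738

Childcare Subsidy: base = 3 × $5,650 = $16,950. $306,500 is below the $330,800 cutoff, so the full $16,950 applies.
Solar Installation Rebate: income exceeds $291,100 by $15,400, which is 62 full-or-partial $250 increments; reduction = 62 × $100 = $6,200, leaving $1,300.
Student Loan Interest Credit: $306,500 is $24,000 into a $120,000 phase-out range, leaving 96,000/120,000 of the credit: $1,860 × 96,000/120,000 = $1,488.
Total: $16,950 + $1,300 + $1,488 = $19,738.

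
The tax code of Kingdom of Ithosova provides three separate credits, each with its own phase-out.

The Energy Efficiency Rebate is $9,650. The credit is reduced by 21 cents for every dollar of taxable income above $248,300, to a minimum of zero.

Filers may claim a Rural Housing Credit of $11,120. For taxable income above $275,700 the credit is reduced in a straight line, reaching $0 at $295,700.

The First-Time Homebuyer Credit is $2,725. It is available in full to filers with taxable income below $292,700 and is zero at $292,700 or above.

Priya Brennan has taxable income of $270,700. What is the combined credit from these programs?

$18,791

Energy Efficiency Rebate: 21% of the $22,400 excess over $248,300 is $4,704; credit = $9,650 − $4,704 = $4,946.
Rural Housing Credit: $270,700 is at or below the $275,700 threshold, so the full $11,120 applies.
First-Time Homebuyer Credit: $270,700 is below the $292,700 cutoff, so the full $2,725 applies.
Total: $4,946 + $11,120 + $2,725 = $18,791.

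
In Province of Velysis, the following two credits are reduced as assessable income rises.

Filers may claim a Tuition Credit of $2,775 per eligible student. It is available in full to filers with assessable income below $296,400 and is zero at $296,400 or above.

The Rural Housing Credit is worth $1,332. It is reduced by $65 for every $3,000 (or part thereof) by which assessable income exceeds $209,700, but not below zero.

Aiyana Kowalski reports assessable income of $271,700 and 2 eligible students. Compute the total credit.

$5,550

Tuition Credit: base = 2 × $2,775 = $5,550. $271,700 is below the $296,400 cutoff, so the full $5,550 applies.
Rural Housing Credit: income exceeds $209,700 by $62,000 → 21 increments × $65 = $1,365 ≥ base, so the credit is $0.
Total: $5,550 + $0 = $5,550.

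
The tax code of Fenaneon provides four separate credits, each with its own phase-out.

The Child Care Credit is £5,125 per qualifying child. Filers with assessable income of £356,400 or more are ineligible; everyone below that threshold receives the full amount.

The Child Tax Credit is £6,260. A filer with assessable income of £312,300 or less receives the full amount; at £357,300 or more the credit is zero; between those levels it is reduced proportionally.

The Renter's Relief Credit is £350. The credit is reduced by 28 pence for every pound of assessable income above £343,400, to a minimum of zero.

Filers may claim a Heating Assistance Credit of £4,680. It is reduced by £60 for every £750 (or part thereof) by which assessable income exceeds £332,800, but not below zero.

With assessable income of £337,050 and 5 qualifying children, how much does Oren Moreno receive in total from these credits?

Child Care Credit: base = 5 × £5,125 = £25,625. £337,050 is below the £356,400 cutoff, so the full £25,625 applies.
Child Tax Credit: £337,050 is £24,750 into a £45,000 phase-out range, leaving 20,250/45,000 of the credit: £6,260 × 20,250/45,000 = £2,817.
Renter's Relief Credit: £337,050 is at or below the £343,400 threshold, so the full £350 applies.
Heating Assistance Credit: income exceeds £332,800 by £4,250, which is 6 full-or-partial £750 increments; reduction = 6 × £60 = £360, leaving £4,320.
Total: £25,625 + £2,817 + £350 + £4,320 = £33,112.

£33,112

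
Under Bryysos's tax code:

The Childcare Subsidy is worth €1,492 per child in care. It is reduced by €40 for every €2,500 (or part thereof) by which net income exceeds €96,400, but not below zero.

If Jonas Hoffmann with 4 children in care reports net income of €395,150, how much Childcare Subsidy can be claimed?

Childcare Subsidy: base = 4 × €1,492 = €5,968. income exceeds €96,400 by €298,750, which is 120 full-or-partial €2,500 increments; reduction = 120 × €40 = €4,800, leaving €1,168.

€1,168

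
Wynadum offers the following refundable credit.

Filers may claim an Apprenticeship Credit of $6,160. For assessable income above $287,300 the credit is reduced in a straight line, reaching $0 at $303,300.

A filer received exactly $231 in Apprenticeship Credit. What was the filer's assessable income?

$302,700

$231 is 231/6,160 of the full $6,160, so 5,929/6,160 of the $16,000 range has been used: income = $287,300 + $16,000 × 5,929/6,160 = $302,700.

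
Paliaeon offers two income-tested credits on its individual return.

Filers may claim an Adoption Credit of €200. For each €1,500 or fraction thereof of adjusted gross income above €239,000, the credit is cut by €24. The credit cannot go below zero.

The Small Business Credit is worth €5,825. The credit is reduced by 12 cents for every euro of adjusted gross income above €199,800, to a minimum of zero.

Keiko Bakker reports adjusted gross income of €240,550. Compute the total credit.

€1,087

Adoption Credit: income exceeds €239,000 by €1,550, which is 2 full-or-partial €1,500 increments; reduction = 2 × €24 = €48, leaving €152.
Small Business Credit: 12% of the €40,750 excess over €199,800 is €4,890; credit = €5,825 − €4,890 = €935.
Total: €152 + €935 = €1,087.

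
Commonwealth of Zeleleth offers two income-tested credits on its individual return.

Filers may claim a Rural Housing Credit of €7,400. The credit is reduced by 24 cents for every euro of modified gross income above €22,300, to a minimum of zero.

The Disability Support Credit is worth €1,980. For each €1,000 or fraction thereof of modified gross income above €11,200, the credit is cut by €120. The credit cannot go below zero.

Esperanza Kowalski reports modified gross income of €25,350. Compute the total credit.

€6,848

Rural Housing Credit: 24% of the €3,050 excess over €22,300 is €732; credit = €7,400 − €732 = €6,668.
Disability Support Credit: income exceeds €11,200 by €14,150, which is 15 full-or-partial €1,000 increments; reduction = 15 × €120 = €1,800, leaving €180.
Total: €6,668 + €180 = €6,848.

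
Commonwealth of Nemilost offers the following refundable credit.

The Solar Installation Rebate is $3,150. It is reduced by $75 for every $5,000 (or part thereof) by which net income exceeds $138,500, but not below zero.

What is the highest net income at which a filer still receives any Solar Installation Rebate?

$343,500

After 41 increments the reduction is 41 × $75 = $3,075, leaving $75; one more increment wipes it out. Increment 41 ends at excess 41 × $5,000 = $205,000, so the highest qualifying income is $138,500 + $205,000 = $343,500.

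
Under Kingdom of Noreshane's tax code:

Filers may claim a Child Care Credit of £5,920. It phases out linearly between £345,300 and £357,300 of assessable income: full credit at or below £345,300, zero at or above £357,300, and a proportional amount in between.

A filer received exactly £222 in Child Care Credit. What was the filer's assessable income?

£356,850

£222 is 222/5,920 of the full £5,920, so 5,698/5,920 of the £12,000 range has been used: income = £345,300 + £12,000 × 5,698/5,920 = £356,850.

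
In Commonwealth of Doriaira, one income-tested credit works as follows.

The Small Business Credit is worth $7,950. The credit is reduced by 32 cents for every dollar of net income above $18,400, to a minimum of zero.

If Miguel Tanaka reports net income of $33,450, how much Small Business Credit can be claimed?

Small Business Credit: 32% of the $15,050 excess over $18,400 is $4,816; credit = $7,950 − $4,816 = $3,134.

$3,134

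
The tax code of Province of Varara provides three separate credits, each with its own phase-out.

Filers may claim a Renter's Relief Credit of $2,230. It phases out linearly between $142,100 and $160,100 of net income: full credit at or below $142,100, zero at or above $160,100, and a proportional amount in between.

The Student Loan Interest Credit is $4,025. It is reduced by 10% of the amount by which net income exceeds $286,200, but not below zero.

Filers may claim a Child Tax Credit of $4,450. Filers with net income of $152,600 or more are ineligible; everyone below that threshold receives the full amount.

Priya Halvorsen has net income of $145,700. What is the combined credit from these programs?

Renter's Relief Credit: $145,700 is $3,600 into a $18,000 phase-out range, leaving 14,400/18,000 of the credit: $2,230 × 14,400/18,000 = $1,784.
Student Loan Interest Credit: $145,700 is at or below the $286,200 threshold, so the full $4,025 applies.
Child Tax Credit: $145,700 is below the $152,600 cutoff, so the full $4,450 applies.
Total: $1,784 + $4,025 + $4,450 = $10,259.

$10,259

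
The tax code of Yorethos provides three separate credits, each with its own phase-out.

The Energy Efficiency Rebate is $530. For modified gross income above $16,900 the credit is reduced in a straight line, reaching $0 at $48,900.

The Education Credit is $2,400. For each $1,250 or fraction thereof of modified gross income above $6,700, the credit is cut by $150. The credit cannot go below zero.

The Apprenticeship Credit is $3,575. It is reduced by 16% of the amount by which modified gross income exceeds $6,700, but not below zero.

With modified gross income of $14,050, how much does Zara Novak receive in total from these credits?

Energy Efficiency Rebate: $14,050 is at or below the $16,900 threshold, so the full $530 applies.
Education Credit: income exceeds $6,700 by $7,350, which is 6 full-or-partial $1,250 increments; reduction = 6 × $150 = $900, leaving $1,500.
Apprenticeship Credit: 16% of the $7,350 excess over $6,700 is $1,176; credit = $3,575 − $1,176 = $2,399.
Total: $530 + $1,500 + $2,399 = $4,429.

$4,429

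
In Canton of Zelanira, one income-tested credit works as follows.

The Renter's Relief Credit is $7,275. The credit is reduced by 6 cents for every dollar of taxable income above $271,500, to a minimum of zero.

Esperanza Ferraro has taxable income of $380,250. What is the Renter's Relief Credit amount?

Renter's Relief Credit: 6% of the $108,750 excess over $271,500 is $6,525; credit = $7,275 − $6,525 = $750.

$750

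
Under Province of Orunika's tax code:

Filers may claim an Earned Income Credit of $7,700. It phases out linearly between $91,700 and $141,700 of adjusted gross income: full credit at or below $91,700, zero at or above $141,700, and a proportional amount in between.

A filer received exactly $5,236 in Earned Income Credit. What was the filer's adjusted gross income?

$5,236 is 5,236/7,700 of the full $7,700, so 2,464/7,700 of the $50,000 range has been used: income = $91,700 + $50,000 × 2,464/7,700 = $107,700.

$107,700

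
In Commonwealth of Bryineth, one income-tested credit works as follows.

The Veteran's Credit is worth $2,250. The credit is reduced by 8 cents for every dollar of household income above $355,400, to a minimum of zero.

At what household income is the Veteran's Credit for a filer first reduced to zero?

$383,525

The credit falls by 8% of each dollar above $355,400, so it reaches zero when the excess is $2,250 / 8% = $28,125: income = $355,400 + $28,125 = $383,525.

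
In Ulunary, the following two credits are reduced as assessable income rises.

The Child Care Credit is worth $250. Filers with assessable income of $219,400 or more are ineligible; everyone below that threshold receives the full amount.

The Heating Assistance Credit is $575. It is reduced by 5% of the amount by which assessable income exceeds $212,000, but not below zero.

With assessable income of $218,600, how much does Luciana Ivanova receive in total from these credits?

Child Care Credit: $218,600 is below the $219,400 cutoff, so the full $250 applies.
Heating Assistance Credit: 5% of the $6,600 excess over $212,000 is $330; credit = $575 − $330 = $245.
Total: $250 + $245 = $495.

$495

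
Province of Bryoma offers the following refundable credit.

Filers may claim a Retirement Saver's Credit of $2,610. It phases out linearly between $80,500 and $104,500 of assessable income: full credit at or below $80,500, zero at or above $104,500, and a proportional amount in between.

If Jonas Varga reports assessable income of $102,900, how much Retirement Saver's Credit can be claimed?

$174

Retirement Saver's Credit: $102,900 is $22,400 into a $24,000 phase-out range, leaving 1,600/24,000 of the credit: $2,610 × 1,600/24,000 = $174.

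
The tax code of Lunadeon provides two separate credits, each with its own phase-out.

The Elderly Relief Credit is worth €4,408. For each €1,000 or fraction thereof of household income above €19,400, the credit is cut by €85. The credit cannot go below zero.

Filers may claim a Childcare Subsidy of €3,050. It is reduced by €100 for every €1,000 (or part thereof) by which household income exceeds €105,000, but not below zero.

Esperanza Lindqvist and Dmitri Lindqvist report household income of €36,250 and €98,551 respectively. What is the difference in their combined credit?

Esperanza (€36,250): Elderly Relief Credit: income exceeds €19,400 by €16,850, which is 17 full-or-partial €1,000 increments; reduction = 17 × €85 = €1,445, leaving €2,963. Childcare Subsidy: €36,250 is at or below the €105,000 threshold, so the full €3,050 applies. total €2,963 + €3,050 = €6,013
Dmitri (€98,551): Elderly Relief Credit: income exceeds €19,400 by €79,151 → 80 increments × €85 = €6,800 ≥ base, so the credit is €0. Childcare Subsidy: €98,551 is at or below the €105,000 threshold, so the full €3,050 applies. total €0 + €3,050 = €3,050
Difference: |€6,013 − €3,050| = €2,963.

€2,963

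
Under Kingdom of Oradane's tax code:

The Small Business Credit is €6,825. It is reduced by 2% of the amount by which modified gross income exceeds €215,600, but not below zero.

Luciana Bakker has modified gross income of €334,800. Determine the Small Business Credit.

€4,441

Small Business Credit: 2% of the €119,200 excess over €215,600 is €2,384; credit = €6,825 − €2,384 = €4,441.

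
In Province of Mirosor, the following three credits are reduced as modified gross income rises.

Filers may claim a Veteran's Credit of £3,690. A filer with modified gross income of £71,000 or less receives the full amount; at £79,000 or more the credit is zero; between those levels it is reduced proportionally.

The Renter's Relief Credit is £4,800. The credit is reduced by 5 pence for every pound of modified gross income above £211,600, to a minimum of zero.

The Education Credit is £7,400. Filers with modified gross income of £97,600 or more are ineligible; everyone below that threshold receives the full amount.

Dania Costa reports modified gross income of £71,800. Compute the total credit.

Veteran's Credit: £71,800 is £800 into a £8,000 phase-out range, leaving 7,200/8,000 of the credit: £3,690 × 7,200/8,000 = £3,321.
Renter's Relief Credit: £71,800 is at or below the £211,600 threshold, so the full £4,800 applies.
Education Credit: £71,800 is below the £97,600 cutoff, so the full £7,400 applies.
Total: £3,321 + £4,800 + £7,400 = £15,521.

£15,521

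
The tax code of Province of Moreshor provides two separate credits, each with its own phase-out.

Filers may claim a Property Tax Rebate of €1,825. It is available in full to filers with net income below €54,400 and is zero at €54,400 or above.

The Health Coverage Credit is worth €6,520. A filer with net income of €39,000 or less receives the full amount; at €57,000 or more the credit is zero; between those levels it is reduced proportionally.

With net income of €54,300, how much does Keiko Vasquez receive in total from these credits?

Property Tax Rebate: €54,300 is below the €54,400 cutoff, so the full €1,825 applies.
Health Coverage Credit: €54,300 is €15,300 into a €18,000 phase-out range, leaving 2,700/18,000 of the credit: €6,520 × 2,700/18,000 = €978.
Total: €1,825 + €978 = €2,803.

€2,803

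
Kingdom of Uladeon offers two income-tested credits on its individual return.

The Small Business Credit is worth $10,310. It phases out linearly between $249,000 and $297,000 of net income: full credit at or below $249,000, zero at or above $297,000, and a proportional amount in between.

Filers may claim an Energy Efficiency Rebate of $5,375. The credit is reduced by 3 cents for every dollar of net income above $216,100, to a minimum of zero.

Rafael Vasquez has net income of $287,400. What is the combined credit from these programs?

Small Business Credit: $287,400 is $38,400 into a $48,000 phase-out range, leaving 9,600/48,000 of the credit: $10,310 × 9,600/48,000 = $2,062.
Energy Efficiency Rebate: 3% of the $71,300 excess over $216,100 is $2,139; credit = $5,375 − $2,139 = $3,236.
Total: $2,062 + $3,236 = $5,298.

$5,298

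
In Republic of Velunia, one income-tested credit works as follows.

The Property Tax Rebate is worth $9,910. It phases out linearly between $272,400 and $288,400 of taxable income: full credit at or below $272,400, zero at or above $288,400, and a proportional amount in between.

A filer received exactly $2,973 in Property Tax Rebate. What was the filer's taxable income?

$2,973 is 2,973/9,910 of the full $9,910, so 6,937/9,910 of the $16,000 range has been used: income = $272,400 + $16,000 × 6,937/9,910 = $283,600.

$283,600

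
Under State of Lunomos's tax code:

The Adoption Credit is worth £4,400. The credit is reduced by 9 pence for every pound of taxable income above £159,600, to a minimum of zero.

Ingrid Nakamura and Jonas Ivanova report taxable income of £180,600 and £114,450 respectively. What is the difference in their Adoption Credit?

Ingrid (£180,600): Adoption Credit: 9% of the £21,000 excess over £159,600 is £1,890; credit = £4,400 − £1,890 = £2,510.
Jonas (£114,450): Adoption Credit: £114,450 is at or below the £159,600 threshold, so the full £4,400 applies.
Difference: |£2,510 − £4,400| = £1,890.

£1,890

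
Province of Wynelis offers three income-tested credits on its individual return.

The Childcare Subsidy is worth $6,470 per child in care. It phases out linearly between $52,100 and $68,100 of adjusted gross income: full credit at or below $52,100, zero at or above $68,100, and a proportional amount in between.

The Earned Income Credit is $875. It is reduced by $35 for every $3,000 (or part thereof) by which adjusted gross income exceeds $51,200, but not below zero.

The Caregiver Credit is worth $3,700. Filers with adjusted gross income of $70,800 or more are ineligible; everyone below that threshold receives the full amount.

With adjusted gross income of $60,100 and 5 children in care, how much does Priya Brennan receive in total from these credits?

$20,645

Childcare Subsidy: base = 5 × $6,470 = $32,350. $60,100 is $8,000 into a $16,000 phase-out range, leaving 8,000/16,000 of the credit: $32,350 × 8,000/16,000 = $16,175.
Earned Income Credit: income exceeds $51,200 by $8,900, which is 3 full-or-partial $3,000 increments; reduction = 3 × $35 = $105, leaving $770.
Caregiver Credit: $60,100 is below the $70,800 cutoff, so the full $3,700 applies.
Total: $16,175 + $770 + $3,700 = $20,645.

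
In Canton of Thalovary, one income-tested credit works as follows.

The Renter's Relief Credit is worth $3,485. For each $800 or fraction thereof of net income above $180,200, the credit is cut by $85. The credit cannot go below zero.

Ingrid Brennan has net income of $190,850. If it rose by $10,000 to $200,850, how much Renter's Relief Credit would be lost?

$1,020

At $190,850 — income exceeds $180,200 by $10,650, which is 14 full-or-partial $800 increments; reduction = 14 × $85 = $1,190, leaving $2,295.
At $200,850 — income exceeds $180,200 by $20,650, which is 26 full-or-partial $800 increments; reduction = 26 × $85 = $2,210, leaving $1,275.
Lost: $2,295 − $1,275 = $1,020.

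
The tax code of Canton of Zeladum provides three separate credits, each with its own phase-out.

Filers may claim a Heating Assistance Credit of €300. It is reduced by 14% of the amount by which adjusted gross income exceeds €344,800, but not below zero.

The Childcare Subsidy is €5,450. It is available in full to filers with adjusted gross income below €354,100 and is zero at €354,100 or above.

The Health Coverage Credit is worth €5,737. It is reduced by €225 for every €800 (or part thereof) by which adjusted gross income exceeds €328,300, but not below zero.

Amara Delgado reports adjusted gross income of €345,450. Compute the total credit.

€6,446

Heating Assistance Credit: 14% of the €650 excess over €344,800 is €91; credit = €300 − €91 = €209.
Childcare Subsidy: €345,450 is below the €354,100 cutoff, so the full €5,450 applies.
Health Coverage Credit: income exceeds €328,300 by €17,150, which is 22 full-or-partial €800 increments; reduction = 22 × €225 = €4,950, leaving €787.
Total: €209 + €5,450 + €787 = €6,446.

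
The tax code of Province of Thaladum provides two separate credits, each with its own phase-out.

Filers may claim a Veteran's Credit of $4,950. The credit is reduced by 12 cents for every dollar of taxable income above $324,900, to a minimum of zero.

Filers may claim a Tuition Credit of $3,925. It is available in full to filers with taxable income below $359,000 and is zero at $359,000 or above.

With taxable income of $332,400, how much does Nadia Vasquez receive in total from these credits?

Veteran's Credit: 12% of the $7,500 excess over $324,900 is $900; credit = $4,950 − $900 = $4,050.
Tuition Credit: $332,400 is below the $359,000 cutoff, so the full $3,925 applies.
Total: $4,050 + $3,925 = $7,975.

$7,975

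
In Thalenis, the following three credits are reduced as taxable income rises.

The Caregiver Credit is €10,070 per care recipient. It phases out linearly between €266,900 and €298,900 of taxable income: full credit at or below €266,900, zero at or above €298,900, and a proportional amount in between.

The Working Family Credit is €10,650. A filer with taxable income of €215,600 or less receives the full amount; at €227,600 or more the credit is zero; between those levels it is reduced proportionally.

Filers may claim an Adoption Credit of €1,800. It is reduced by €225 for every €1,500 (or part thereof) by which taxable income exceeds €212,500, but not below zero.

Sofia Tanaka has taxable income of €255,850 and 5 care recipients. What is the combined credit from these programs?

Caregiver Credit: base = 5 × €10,070 = €50,350. €255,850 is at or below the €266,900 threshold, so the full €50,350 applies.
Working Family Credit: €255,850 is at or above €227,600, so the credit is €0.
Adoption Credit: income exceeds €212,500 by €43,350 → 29 increments × €225 = €6,525 ≥ base, so the credit is €0.
Total: €50,350 + €0 + €0 = €50,350.

€50,350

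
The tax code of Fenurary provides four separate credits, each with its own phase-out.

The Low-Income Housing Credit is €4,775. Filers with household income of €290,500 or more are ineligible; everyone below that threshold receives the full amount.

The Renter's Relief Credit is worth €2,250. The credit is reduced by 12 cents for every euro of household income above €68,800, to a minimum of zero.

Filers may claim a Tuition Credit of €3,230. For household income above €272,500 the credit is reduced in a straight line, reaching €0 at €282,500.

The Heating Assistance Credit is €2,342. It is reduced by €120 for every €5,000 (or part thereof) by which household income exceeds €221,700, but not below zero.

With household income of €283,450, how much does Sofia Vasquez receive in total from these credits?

€5,557

Low-Income Housing Credit: €283,450 is below the €290,500 cutoff, so the full €4,775 applies.
Renter's Relief Credit: 12% of the €214,650 excess over €68,800 is €25,758 ≥ base, so the credit is €0.
Tuition Credit: €283,450 is at or above €282,500, so the credit is €0.
Heating Assistance Credit: income exceeds €221,700 by €61,750, which is 13 full-or-partial €5,000 increments; reduction = 13 × €120 = €1,560, leaving €782.
Total: €4,775 + €0 + €0 + €782 = €5,557.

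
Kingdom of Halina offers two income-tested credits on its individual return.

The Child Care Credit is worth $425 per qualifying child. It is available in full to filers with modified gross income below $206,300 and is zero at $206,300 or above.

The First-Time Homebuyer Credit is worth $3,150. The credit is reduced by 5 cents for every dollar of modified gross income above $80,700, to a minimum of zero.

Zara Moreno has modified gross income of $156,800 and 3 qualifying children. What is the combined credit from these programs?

Child Care Credit: base = 3 × $425 = $1,275. $156,800 is below the $206,300 cutoff, so the full $1,275 applies.
First-Time Homebuyer Credit: 5% of the $76,100 excess over $80,700 is $3,805 ≥ base, so the credit is $0.
Total: $1,275 + $0 = $1,275.

$1,275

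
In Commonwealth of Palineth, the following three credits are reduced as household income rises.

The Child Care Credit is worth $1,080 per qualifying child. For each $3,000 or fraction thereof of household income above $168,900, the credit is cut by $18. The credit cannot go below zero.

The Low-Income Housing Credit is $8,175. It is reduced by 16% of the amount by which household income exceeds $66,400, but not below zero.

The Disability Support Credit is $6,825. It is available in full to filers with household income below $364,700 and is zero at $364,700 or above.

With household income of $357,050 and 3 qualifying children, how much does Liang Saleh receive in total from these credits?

Child Care Credit: base = 3 × $1,080 = $3,240. income exceeds $168,900 by $188,150, which is 63 full-or-partial $3,000 increments; reduction = 63 × $18 = $1,134, leaving $2,106.
Low-Income Housing Credit: 16% of the $290,650 excess over $66,400 is $46,504 ≥ base, so the credit is $0.
Disability Support Credit: $357,050 is below the $364,700 cutoff, so the full $6,825 applies.
Total: $2,106 + $0 + $6,825 = $8,931.

$8,931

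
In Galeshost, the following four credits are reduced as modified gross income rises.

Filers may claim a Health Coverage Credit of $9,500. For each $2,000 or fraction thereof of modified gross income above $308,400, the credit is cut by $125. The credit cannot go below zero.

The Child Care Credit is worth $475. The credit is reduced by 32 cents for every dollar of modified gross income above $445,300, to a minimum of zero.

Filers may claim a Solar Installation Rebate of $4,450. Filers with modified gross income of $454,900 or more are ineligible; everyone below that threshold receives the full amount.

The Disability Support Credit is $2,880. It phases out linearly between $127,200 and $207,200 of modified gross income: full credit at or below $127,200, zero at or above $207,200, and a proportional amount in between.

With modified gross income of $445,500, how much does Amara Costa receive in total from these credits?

$5,736

Health Coverage Credit: income exceeds $308,400 by $137,100, which is 69 full-or-partial $2,000 increments; reduction = 69 × $125 = $8,625, leaving $875.
Child Care Credit: 32% of the $200 excess over $445,300 is $64; credit = $475 − $64 = $411.
Solar Installation Rebate: $445,500 is below the $454,900 cutoff, so the full $4,450 applies.
Disability Support Credit: $445,500 is at or above $207,200, so the credit is $0.
Total: $875 + $411 + $4,450 + $0 = $5,736.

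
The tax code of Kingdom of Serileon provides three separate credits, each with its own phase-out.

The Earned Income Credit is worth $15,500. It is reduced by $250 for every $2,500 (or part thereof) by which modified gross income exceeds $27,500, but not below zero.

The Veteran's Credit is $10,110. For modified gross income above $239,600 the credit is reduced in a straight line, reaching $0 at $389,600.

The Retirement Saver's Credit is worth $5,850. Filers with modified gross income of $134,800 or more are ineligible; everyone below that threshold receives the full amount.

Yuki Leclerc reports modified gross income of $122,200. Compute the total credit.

$21,960

Earned Income Credit: income exceeds $27,500 by $94,700, which is 38 full-or-partial $2,500 increments; reduction = 38 × $250 = $9,500, leaving $6,000.
Veteran's Credit: $122,200 is at or below the $239,600 threshold, so the full $10,110 applies.
Retirement Saver's Credit: $122,200 is below the $134,800 cutoff, so the full $5,850 applies.
Total: $6,000 + $10,110 + $5,850 = $21,960.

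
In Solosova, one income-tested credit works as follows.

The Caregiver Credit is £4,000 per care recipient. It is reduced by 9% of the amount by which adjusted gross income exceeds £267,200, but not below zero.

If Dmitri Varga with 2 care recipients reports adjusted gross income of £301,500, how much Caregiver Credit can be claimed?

£4,913

Caregiver Credit: base = 2 × £4,000 = £8,000. 9% of the £34,300 excess over £267,200 is £3,087; credit = £8,000 − £3,087 = £4,913.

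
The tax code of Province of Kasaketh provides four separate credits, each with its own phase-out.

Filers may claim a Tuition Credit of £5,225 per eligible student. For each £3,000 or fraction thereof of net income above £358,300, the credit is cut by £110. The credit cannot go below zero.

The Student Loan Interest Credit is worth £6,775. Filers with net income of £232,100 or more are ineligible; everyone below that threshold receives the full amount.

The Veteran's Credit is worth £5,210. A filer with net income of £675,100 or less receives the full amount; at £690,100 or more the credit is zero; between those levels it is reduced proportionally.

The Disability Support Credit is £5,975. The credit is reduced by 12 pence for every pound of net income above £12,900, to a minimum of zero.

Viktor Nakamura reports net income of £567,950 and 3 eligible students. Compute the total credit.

£13,185

Tuition Credit: base = 3 × £5,225 = £15,675. income exceeds £358,300 by £209,650, which is 70 full-or-partial £3,000 increments; reduction = 70 × £110 = £7,700, leaving £7,975.
Student Loan Interest Credit: £567,950 meets or exceeds the £232,100 cutoff, so the credit is £0.
Veteran's Credit: £567,950 is at or below the £675,100 threshold, so the full £5,210 applies.
Disability Support Credit: 12% of the £555,050 excess over £12,900 is £66,606 ≥ base, so the credit is £0.
Total: £7,975 + £0 + £5,210 + £0 = £13,185.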